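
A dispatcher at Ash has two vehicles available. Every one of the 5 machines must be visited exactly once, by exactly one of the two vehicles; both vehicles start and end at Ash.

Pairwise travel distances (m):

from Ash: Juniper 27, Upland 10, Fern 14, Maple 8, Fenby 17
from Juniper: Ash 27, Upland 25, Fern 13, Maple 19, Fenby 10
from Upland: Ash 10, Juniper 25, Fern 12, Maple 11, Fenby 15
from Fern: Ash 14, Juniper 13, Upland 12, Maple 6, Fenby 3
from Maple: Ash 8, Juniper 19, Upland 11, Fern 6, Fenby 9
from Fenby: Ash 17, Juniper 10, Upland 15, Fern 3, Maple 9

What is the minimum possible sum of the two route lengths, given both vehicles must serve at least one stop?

Check every non-empty split of the stops between the two vehicles; for each half take its own optimal tour:
  {Juniper} + {Upland, Fern, Maple, Fenby}: 54 + 42 = 96
  {Upland} + {Juniper, Fern, Maple, Fenby}: 20 + 54 = 74
  {Juniper, Upland} + {Fern, Maple, Fenby}: 62 + 34 = 96
  {Fern} + {Juniper, Upland, Maple, Fenby}: 28 + 62 = 90
  {Juniper, Fern} + {Upland, Maple, Fenby}: 54 + 42 = 96
  {Upland, Fern} + {Juniper, Maple, Fenby}: 36 + 54 = 90
  … (15 splits in total)
Best: vehicle 1 Ash → Upland → Ash = 20; vehicle 2 Ash → Juniper → Fenby → Fern → Maple → Ash = 54; combined 74.

Minimum combined distance: 74 m.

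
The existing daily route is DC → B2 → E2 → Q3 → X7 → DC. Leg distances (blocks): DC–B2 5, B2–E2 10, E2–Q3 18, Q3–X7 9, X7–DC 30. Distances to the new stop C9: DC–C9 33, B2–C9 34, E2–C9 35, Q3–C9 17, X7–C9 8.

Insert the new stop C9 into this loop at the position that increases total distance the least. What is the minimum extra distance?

Minimum extra distance: 11 blocks, inserting C9 between X7 and DC.

Insertion cost between consecutive stops i–j is d(i,C9) + d(C9,j) − d(i,j):
  between DC and B2: 33 + 34 − 5 = 62
  between B2 and E2: 34 + 35 − 10 = 59
  between E2 and Q3: 35 + 17 − 18 = 34
  between Q3 and X7: 17 + 8 − 9 = 16
  between X7 and DC: 8 + 33 − 30 = 11
Cheapest insertion is between X7 and DC, adding 11.
New total = 72 + 11 = 83.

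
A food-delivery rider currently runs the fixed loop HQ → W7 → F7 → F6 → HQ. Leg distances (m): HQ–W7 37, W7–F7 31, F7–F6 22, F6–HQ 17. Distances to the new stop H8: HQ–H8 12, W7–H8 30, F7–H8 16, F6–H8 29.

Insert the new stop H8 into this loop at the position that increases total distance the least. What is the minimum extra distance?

+5 m — insert H8 between HQ and W7.

Insertion cost between consecutive stops i–j is d(i,H8) + d(H8,j) − d(i,j):
  between HQ and W7: 12 + 30 − 37 = 5
  between W7 and F7: 30 + 16 − 31 = 15
  between F7 and F6: 16 + 29 − 22 = 23
  between F6 and HQ: 29 + 12 − 17 = 24
Cheapest insertion is between HQ and W7, adding 5.
New total = 107 + 5 = 112.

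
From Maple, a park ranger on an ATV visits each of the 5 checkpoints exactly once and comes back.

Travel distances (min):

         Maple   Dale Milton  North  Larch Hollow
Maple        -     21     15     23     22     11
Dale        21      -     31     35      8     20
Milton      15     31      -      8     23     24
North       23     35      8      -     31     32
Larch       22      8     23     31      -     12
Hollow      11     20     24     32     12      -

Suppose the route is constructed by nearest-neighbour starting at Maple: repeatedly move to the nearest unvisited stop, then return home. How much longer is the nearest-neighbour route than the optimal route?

Excess over optimum: 4 min.

From Maple: Hollow=11, Milton=15, Dale=21, Larch=22, North=23 → choose Hollow (11).
From Hollow: Larch=12, Dale=20, Milton=24, North=32 → choose Larch (12).
From Larch: Dale=8, Milton=23, North=31 → choose Dale (8).
From Dale: Milton=31, North=35 → choose Milton (31).
From Milton: North=8 → choose North (8).
NN route Maple → Hollow → Larch → Dale → Milton → North → Maple costs 93.
Optimal: Maple → Milton → North → Dale → Larch → Hollow → Maple costs 89 (by enumerating all 60 distinct tours).
Excess = 93 − 89 = 4.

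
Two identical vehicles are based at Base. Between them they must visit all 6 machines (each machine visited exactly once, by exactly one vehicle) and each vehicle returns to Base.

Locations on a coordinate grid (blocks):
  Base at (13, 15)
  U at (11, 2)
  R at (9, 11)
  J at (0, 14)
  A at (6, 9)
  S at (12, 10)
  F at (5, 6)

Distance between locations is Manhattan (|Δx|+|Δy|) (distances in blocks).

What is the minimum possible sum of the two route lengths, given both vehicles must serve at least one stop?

There are 2^5 − 1 = 31 ways to divide the 6 stops into two non-empty groups. For each, the best each vehicle can do is its own shortest tour through its group:
  {U} + {R, J, A, S, F}: 30 + 46 = 76
  {R} + {U, J, A, S, F}: 16 + 54 = 70
  {U, R} + {J, A, S, F}: 34 + 44 = 78
  {J} + {U, R, A, S, F}: 28 + 42 = 70
  {U, J} + {R, A, S, F}: 52 + 34 = 86
  {R, J} + {U, A, S, F}: 34 + 42 = 76
  … (31 splits in total)
Best: vehicle 1 Base → R → Base = 16; vehicle 2 Base → J → A → F → U → S → Base = 54; combined 70.

70 blocks — the smallest possible combined total.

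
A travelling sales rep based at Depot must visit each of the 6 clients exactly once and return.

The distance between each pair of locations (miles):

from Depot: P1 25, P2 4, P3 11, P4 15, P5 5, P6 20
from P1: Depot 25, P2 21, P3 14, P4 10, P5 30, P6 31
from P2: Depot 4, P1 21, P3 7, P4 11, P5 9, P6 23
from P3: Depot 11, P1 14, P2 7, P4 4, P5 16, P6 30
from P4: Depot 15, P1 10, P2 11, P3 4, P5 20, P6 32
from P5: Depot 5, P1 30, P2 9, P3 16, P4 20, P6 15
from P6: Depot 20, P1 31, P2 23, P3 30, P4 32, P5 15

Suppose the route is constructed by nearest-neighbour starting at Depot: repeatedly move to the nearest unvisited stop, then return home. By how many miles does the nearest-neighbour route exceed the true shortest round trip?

14 miles longer than the optimal tour.

From Depot: P2=4, P5=5, P3=11, P4=15, P6=20, P1=25 → choose P2 (4).
From P2: P3=7, P5=9, P4=11, P1=21, P6=23 → choose P3 (7).
From P3: P4=4, P1=14, P5=16, P6=30 → choose P4 (4).
From P4: P1=10, P5=20, P6=32 → choose P1 (10).
From P1: P5=30, P6=31 → choose P5 (30).
From P5: P6=15 → choose P6 (15).
NN route Depot → P2 → P3 → P4 → P1 → P5 → P6 → Depot costs 90.
Optimal: Depot → P2 → P3 → P4 → P1 → P6 → P5 → Depot costs 76 (by enumerating all 360 distinct tours).
Excess = 90 − 76 = 14.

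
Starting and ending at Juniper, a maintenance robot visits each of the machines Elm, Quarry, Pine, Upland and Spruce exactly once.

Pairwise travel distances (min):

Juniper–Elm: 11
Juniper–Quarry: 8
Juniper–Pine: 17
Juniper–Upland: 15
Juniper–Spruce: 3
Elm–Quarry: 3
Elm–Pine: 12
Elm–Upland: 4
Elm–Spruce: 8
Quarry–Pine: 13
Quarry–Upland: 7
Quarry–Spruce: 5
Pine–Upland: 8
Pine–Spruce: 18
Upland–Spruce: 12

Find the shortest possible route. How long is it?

With 5 stops there are 5!/2 = 60 distinct round trips (a route and its reverse cost the same).
Juniper-Elm-Quarry-Pine-Upland-Spruce-Juniper: 11+3+13+8+12+3 = 50
Juniper-Elm-Quarry-Pine-Spruce-Upland-Juniper: 11+3+13+18+12+15 = 72
Juniper-Elm-Quarry-Upland-Pine-Spruce-Juniper: 11+3+7+8+18+3 = 50
Juniper-Elm-Quarry-Upland-Spruce-Pine-Juniper: 11+3+7+12+18+17 = 68
Juniper-Elm-Quarry-Spruce-Pine-Upland-Juniper: 11+3+5+18+8+15 = 60
Juniper-Elm-Quarry-Spruce-Upland-Pine-Juniper: 11+3+5+12+8+17 = 56
Juniper-Elm-Pine-Quarry-Upland-Spruce-Juniper: 11+12+13+7+12+3 = 58
Juniper-Elm-Pine-Quarry-Spruce-Upland-Juniper: 11+12+13+5+12+15 = 68
Juniper-Elm-Pine-Upland-Quarry-Spruce-Juniper: 11+12+8+7+5+3 = 46
Juniper-Elm-Pine-Upland-Spruce-Quarry-Juniper: 11+12+8+12+5+8 = 56
Juniper-Elm-Pine-Spruce-Quarry-Upland-Juniper: 11+12+18+5+7+15 = 68
Juniper-Elm-Pine-Spruce-Upland-Quarry-Juniper: 11+12+18+12+7+8 = 68
Juniper-Elm-Upland-Quarry-Pine-Spruce-Juniper: 11+4+7+13+18+3 = 56
Juniper-Elm-Upland-Quarry-Spruce-Pine-Juniper: 11+4+7+5+18+17 = 62
… (46 more)
Juniper-Pine-Upland-Elm-Quarry-Spruce-Juniper: 17+8+4+3+5+3 = 40  ← best
The minimum is 40.
One optimal route: Juniper → Pine → Upland → Elm → Quarry → Spruce → Juniper (or its reverse).

Shortest round trip = 40 min.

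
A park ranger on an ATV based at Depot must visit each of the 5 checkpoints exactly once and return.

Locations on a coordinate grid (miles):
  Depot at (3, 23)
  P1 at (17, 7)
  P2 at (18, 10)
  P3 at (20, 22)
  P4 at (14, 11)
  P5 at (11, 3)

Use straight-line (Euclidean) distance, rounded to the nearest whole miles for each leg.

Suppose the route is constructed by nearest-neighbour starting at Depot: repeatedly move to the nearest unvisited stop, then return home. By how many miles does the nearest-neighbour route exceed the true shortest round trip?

Depot: P4=16, P3=17, P2=20, P1=21, P5=22 ⇒ P4
P4: P2=4, P1=5, P5=9, P3=13 ⇒ P2
P2: P1=3, P5=10, P3=12 ⇒ P1
P1: P5=7, P3=15 ⇒ P5
P5: P3=21 ⇒ P3
NN route Depot → P4 → P2 → P1 → P5 → P3 → Depot costs 68.
Optimal: Depot → P3 → P2 → P1 → P5 → P4 → Depot costs 64 (by enumerating all 60 distinct tours).
Excess = 68 − 64 = 4.

The nearest-neighbour route is 4 miles longer than optimal.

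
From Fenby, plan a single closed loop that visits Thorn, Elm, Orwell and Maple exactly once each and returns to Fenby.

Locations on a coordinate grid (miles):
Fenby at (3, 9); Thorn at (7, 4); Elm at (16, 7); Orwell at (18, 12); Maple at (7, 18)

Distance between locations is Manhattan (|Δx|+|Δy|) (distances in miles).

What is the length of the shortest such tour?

There are 12 distinct closed tours to check (reversals are equivalent).
Fenby - Thorn - Elm - Orwell - Maple - Fenby: 9+12+7+17+13 = 58
Fenby - Thorn - Elm - Maple - Orwell - Fenby: 9+12+20+17+18 = 76
Fenby - Thorn - Orwell - Elm - Maple - Fenby: 9+19+7+20+13 = 68
Fenby - Thorn - Orwell - Maple - Elm - Fenby: 9+19+17+20+15 = 80
Fenby - Thorn - Maple - Elm - Orwell - Fenby: 9+14+20+7+18 = 68
Fenby - Thorn - Maple - Orwell - Elm - Fenby: 9+14+17+7+15 = 62
Fenby - Elm - Thorn - Orwell - Maple - Fenby: 15+12+19+17+13 = 76
Fenby - Elm - Thorn - Maple - Orwell - Fenby: 15+12+14+17+18 = 76
Fenby - Elm - Orwell - Thorn - Maple - Fenby: 15+7+19+14+13 = 68
Fenby - Elm - Maple - Thorn - Orwell - Fenby: 15+20+14+19+18 = 86
Fenby - Orwell - Thorn - Elm - Maple - Fenby: 18+19+12+20+13 = 82
Fenby - Orwell - Elm - Thorn - Maple - Fenby: 18+7+12+14+13 = 64
The minimum is 58.
One optimal route: Fenby → Thorn → Elm → Orwell → Maple → Fenby (or its reverse).

Minimum total distance: 58 miles.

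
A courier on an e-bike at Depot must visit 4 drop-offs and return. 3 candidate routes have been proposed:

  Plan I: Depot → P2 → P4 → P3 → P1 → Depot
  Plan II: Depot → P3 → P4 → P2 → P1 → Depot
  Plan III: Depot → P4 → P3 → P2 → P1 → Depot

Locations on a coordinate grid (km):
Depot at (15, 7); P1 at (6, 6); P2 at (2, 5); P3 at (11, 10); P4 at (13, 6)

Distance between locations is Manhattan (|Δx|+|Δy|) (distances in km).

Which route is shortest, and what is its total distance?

Shortest is Plan III, total 38 km.

Plan I: 15 + 12 + 6 + 9 + 10 = 52
Plan II: 7 + 6 + 12 + 5 + 10 = 40
Plan III: 3 + 6 + 14 + 5 + 10 = 38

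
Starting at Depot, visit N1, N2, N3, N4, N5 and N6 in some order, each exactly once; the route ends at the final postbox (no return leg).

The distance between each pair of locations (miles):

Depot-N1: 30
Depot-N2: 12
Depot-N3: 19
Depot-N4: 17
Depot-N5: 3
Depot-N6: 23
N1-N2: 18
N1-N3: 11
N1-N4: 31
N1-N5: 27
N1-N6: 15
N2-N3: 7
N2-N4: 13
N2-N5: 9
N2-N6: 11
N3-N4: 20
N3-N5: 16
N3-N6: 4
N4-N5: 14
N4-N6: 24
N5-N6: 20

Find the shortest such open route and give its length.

56 miles — the minimum one-way total.

There are 6! = 720 possible orderings.
Depot - N1 - N2 - N3 - N4 - N5 - N6: 30+18+7+20+14+20 = 109
Depot - N1 - N2 - N3 - N4 - N6 - N5: 30+18+7+20+24+20 = 119
Depot - N1 - N2 - N3 - N5 - N4 - N6: 30+18+7+16+14+24 = 109
Depot - N1 - N2 - N3 - N5 - N6 - N4: 30+18+7+16+20+24 = 115
Depot - N1 - N2 - N3 - N6 - N4 - N5: 30+18+7+4+24+14 = 97
Depot - N1 - N2 - N3 - N6 - N5 - N4: 30+18+7+4+20+14 = 93
Depot - N1 - N2 - N4 - N3 - N5 - N6: 30+18+13+20+16+20 = 117
Depot - N1 - N2 - N4 - N3 - N6 - N5: 30+18+13+20+4+20 = 105
… (712 more)
Depot - N5 - N4 - N2 - N3 - N6 - N1: 3+14+13+7+4+15 = 56  ← best
The minimum is 56.
One shortest path: Depot → N5 → N4 → N2 → N3 → N6 → N1.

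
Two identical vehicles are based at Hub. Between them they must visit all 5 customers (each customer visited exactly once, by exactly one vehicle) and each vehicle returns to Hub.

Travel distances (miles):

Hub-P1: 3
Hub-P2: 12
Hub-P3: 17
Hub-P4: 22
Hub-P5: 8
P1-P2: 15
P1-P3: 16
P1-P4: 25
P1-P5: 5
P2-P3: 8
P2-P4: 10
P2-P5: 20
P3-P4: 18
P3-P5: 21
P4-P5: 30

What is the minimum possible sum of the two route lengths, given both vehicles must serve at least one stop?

Minimum combined distance: 73 miles.

Check every non-empty split of the stops between the two vehicles; for each half take its own optimal tour:
  {P1} + {P2, P3, P4, P5}: 6 + 69 = 75
  {P2} + {P1, P3, P4, P5}: 24 + 69 = 93
  {P1, P2} + {P3, P4, P5}: 30 + 69 = 99
  {P3} + {P1, P2, P4, P5}: 34 + 60 = 94
  {P1, P3} + {P2, P4, P5}: 36 + 60 = 96
  {P2, P3} + {P1, P4, P5}: 37 + 60 = 97
  … (15 splits in total)
  {P2, P3, P4} + {P1, P5}: 57 + 16 = 73  ← best
Best: vehicle 1 Hub → P2 → P4 → P3 → Hub = 57; vehicle 2 Hub → P1 → P5 → Hub = 16; combined 73.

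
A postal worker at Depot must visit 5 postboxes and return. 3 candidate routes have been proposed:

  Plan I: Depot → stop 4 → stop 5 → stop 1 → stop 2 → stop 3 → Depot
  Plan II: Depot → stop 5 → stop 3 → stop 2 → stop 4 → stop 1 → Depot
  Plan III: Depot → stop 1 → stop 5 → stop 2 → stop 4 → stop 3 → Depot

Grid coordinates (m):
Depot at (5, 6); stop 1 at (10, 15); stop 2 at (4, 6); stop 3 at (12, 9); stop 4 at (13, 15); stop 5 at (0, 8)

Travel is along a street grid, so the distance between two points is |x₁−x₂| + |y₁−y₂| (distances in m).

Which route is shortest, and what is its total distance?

Plan I: 17 + 20 + 17 + 15 + 11 + 10 = 90
Plan II: 7 + 13 + 11 + 18 + 3 + 14 = 66
Plan III: 14 + 17 + 6 + 18 + 7 + 10 = 72

66 m — Plan II is the shortest.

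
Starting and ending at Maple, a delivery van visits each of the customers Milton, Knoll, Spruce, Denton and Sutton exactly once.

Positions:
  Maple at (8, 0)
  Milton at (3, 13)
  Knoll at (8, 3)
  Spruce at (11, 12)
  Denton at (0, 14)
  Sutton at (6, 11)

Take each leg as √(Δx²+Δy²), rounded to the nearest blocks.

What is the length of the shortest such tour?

Shortest round trip = 40 blocks.

There are 60 distinct closed tours to check (reversals are equivalent).
Maple-Milton-Knoll-Spruce-Denton-Sutton-Maple: 14+11+9+11+7+11 = 63
Maple-Milton-Knoll-Spruce-Sutton-Denton-Maple: 14+11+9+5+7+16 = 62
Maple-Milton-Knoll-Denton-Spruce-Sutton-Maple: 14+11+14+11+5+11 = 66
Maple-Milton-Knoll-Denton-Sutton-Spruce-Maple: 14+11+14+7+5+12 = 63
Maple-Milton-Knoll-Sutton-Spruce-Denton-Maple: 14+11+8+5+11+16 = 65
Maple-Milton-Knoll-Sutton-Denton-Spruce-Maple: 14+11+8+7+11+12 = 63
Maple-Milton-Spruce-Knoll-Denton-Sutton-Maple: 14+8+9+14+7+11 = 63
Maple-Milton-Spruce-Knoll-Sutton-Denton-Maple: 14+8+9+8+7+16 = 62
Maple-Milton-Spruce-Denton-Knoll-Sutton-Maple: 14+8+11+14+8+11 = 66
Maple-Milton-Spruce-Denton-Sutton-Knoll-Maple: 14+8+11+7+8+3 = 51
Maple-Milton-Spruce-Sutton-Knoll-Denton-Maple: 14+8+5+8+14+16 = 65
Maple-Milton-Spruce-Sutton-Denton-Knoll-Maple: 14+8+5+7+14+3 = 51
Maple-Milton-Denton-Knoll-Spruce-Sutton-Maple: 14+3+14+9+5+11 = 56
Maple-Milton-Denton-Knoll-Sutton-Spruce-Maple: 14+3+14+8+5+12 = 56
… (46 more)
Maple-Knoll-Spruce-Sutton-Milton-Denton-Maple: 3+9+5+4+3+16 = 40  ← best
The minimum is 40.
One optimal route: Maple → Knoll → Spruce → Sutton → Milton → Denton → Maple (or its reverse).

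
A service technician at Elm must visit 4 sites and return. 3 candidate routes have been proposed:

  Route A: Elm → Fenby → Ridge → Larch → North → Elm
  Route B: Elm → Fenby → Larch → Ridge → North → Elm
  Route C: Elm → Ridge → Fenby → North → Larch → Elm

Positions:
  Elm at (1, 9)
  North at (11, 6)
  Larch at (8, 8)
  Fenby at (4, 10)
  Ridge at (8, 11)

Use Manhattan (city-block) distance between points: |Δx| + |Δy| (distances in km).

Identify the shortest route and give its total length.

Route A: 4 + 5 + 3 + 5 + 13 = 30
Route B: 4 + 6 + 3 + 8 + 13 = 34
Route C: 9 + 5 + 11 + 5 + 8 = 38

30 km — Route A is the shortest.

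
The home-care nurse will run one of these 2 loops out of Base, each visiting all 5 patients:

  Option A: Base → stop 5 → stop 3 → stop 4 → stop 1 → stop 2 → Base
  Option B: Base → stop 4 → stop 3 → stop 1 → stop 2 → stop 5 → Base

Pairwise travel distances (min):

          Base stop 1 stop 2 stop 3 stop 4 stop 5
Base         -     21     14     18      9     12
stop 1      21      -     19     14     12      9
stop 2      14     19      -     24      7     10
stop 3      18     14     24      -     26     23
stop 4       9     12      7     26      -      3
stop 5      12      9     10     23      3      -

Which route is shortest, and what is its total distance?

90 min — Option B is the shortest.

Option A: 12 + 23 + 26 + 12 + 19 + 14 = 106
Option B: 9 + 26 + 14 + 19 + 10 + 12 = 90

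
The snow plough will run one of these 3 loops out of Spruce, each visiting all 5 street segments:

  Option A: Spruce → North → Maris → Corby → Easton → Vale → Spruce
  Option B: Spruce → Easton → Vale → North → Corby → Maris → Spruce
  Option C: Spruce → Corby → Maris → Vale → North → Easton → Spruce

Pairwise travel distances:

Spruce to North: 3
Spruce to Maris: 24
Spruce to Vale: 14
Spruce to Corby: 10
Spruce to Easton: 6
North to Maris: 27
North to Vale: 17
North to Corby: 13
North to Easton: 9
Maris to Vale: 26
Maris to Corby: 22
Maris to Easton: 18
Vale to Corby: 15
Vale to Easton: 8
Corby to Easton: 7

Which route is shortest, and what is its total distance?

81 — Option A is the shortest.

Option A: 3 + 27 + 22 + 7 + 8 + 14 = 81
Option B: 6 + 8 + 17 + 13 + 22 + 24 = 90
Option C: 10 + 22 + 26 + 17 + 9 + 6 = 90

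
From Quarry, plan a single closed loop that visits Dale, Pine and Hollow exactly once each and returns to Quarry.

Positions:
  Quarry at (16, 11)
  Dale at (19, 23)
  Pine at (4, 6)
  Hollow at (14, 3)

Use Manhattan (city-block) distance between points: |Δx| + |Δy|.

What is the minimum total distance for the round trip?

Minimum total distance: 70.

Quarry - Dale - Pine - Hollow - Quarry: 15+32+13+10 = 70
Quarry - Dale - Hollow - Pine - Quarry: 15+25+13+17 = 70
Quarry - Pine - Dale - Hollow - Quarry: 17+32+25+10 = 84
The minimum is 70.
One optimal route: Quarry → Dale → Pine → Hollow → Quarry (or its reverse).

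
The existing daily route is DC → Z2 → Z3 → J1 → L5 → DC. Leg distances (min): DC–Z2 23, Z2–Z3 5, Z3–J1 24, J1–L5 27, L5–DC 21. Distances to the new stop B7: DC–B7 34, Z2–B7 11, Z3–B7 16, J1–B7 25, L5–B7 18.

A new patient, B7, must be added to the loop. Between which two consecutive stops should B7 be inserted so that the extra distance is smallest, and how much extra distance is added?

Adding 16 min by placing B7 on the J1–L5 leg.

Insertion cost between consecutive stops i–j is d(i,B7) + d(B7,j) − d(i,j):
  between DC and Z2: 34 + 11 − 23 = 22
  between Z2 and Z3: 11 + 16 − 5 = 22
  between Z3 and J1: 16 + 25 − 24 = 17
  between J1 and L5: 25 + 18 − 27 = 16
  between L5 and DC: 18 + 34 − 21 = 31
Cheapest insertion is between J1 and L5, adding 16.
New total = 100 + 16 = 116.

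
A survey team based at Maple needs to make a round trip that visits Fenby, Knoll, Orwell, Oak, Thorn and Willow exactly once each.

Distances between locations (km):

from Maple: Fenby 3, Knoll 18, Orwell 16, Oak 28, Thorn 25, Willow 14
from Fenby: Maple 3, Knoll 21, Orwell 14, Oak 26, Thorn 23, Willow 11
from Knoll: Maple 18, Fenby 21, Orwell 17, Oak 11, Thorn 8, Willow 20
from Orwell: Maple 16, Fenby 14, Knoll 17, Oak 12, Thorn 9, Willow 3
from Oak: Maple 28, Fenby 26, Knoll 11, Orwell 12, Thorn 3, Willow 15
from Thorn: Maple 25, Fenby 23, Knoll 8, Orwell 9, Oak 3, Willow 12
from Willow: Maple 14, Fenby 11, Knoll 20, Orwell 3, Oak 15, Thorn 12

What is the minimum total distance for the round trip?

Minimum total distance: 58 km.

With 6 stops there are 6!/2 = 360 distinct round trips (a route and its reverse cost the same).
Maple→Fenby→Knoll→Orwell→Oak→Thorn→Willow→Maple: 3+21+17+12+3+12+14 = 82
Maple→Fenby→Knoll→Orwell→Oak→Willow→Thorn→Maple: 3+21+17+12+15+12+25 = 105
Maple→Fenby→Knoll→Orwell→Thorn→Oak→Willow→Maple: 3+21+17+9+3+15+14 = 82
Maple→Fenby→Knoll→Orwell→Thorn→Willow→Oak→Maple: 3+21+17+9+12+15+28 = 105
Maple→Fenby→Knoll→Orwell→Willow→Oak→Thorn→Maple: 3+21+17+3+15+3+25 = 87
Maple→Fenby→Knoll→Orwell→Willow→Thorn→Oak→Maple: 3+21+17+3+12+3+28 = 87
Maple→Fenby→Knoll→Oak→Orwell→Thorn→Willow→Maple: 3+21+11+12+9+12+14 = 82
Maple→Fenby→Knoll→Oak→Orwell→Willow→Thorn→Maple: 3+21+11+12+3+12+25 = 87
… (352 more)
Maple→Fenby→Willow→Orwell→Oak→Thorn→Knoll→Maple: 3+11+3+12+3+8+18 = 58  ← best
The minimum is 58.
One optimal route: Maple → Fenby → Willow → Orwell → Oak → Thorn → Knoll → Maple (or its reverse).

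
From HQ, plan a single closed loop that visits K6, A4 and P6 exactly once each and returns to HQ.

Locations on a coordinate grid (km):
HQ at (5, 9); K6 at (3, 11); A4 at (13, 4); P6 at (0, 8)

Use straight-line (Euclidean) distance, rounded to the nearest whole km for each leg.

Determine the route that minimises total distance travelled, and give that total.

Shortest round trip = 30 km.

There are 3 distinct closed tours to check (reversals are equivalent).
HQ-K6-A4-P6-HQ: 3+12+14+5 = 34
HQ-K6-P6-A4-HQ: 3+4+14+9 = 30
HQ-A4-K6-P6-HQ: 9+12+4+5 = 30
The minimum is 30.
One optimal route: HQ → K6 → P6 → A4 → HQ (or its reverse).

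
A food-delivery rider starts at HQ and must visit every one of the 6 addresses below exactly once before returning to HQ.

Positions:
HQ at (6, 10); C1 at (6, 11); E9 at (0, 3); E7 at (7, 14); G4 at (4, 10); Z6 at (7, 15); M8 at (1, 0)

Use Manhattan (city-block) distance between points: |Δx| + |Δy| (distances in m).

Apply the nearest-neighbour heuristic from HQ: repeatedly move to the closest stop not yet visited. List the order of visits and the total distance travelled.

HQ → [C1:1 / G4:2 / E7:5 / Z6:6 / E9:13 / M8:15] → C1 (1)
C1 → [G4:3 / E7:4 / Z6:5 / E9:14 / M8:16] → G4 (3)
G4 → [E7:7 / Z6:8 / E9:11 / M8:13] → E7 (7)
E7 → [Z6:1 / E9:18 / M8:20] → Z6 (1)
Z6 → [E9:19 / M8:21] → E9 (19)
E9 → [M8:4] → M8 (4)
Return M8→HQ: 15.
Total = 1 + 3 + 7 + 1 + 19 + 4 + 15 = 50.

Total distance 50 m via the nearest-neighbour route HQ → C1 → G4 → E7 → Z6 → E9 → M8 → HQ.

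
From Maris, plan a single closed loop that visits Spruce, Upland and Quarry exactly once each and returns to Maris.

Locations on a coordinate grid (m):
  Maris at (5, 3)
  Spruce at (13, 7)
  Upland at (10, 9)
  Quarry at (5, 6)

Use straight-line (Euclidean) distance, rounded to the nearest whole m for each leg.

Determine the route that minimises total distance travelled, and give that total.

With 3 stops there are 3!/2 = 3 distinct round trips (a route and its reverse cost the same).
Maris - Spruce - Upland - Quarry - Maris: 9+4+6+3 = 22
Maris - Spruce - Quarry - Upland - Maris: 9+8+6+8 = 31
Maris - Upland - Spruce - Quarry - Maris: 8+4+8+3 = 23
The minimum is 22.
One optimal route: Maris → Spruce → Upland → Quarry → Maris (or its reverse).

Minimum total distance: 22 m.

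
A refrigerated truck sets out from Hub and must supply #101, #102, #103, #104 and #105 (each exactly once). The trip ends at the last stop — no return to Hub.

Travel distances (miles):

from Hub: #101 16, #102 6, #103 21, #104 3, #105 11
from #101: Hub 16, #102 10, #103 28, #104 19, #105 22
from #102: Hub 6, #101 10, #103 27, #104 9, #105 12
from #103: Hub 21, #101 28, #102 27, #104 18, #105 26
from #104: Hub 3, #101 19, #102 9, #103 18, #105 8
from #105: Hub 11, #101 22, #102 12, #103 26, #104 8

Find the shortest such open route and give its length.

There are 5! = 120 possible orderings.
Hub→#101→#102→#103→#104→#105: 16+10+27+18+8 = 79
Hub→#101→#102→#103→#105→#104: 16+10+27+26+8 = 87
Hub→#101→#102→#104→#103→#105: 16+10+9+18+26 = 79
Hub→#101→#102→#104→#105→#103: 16+10+9+8+26 = 69
Hub→#101→#102→#105→#103→#104: 16+10+12+26+18 = 82
Hub→#101→#102→#105→#104→#103: 16+10+12+8+18 = 64
Hub→#101→#103→#102→#104→#105: 16+28+27+9+8 = 88
Hub→#101→#103→#102→#105→#104: 16+28+27+12+8 = 91
Hub→#101→#103→#104→#102→#105: 16+28+18+9+12 = 83
Hub→#101→#103→#104→#105→#102: 16+28+18+8+12 = 82
Hub→#101→#103→#105→#102→#104: 16+28+26+12+9 = 91
Hub→#101→#103→#105→#104→#102: 16+28+26+8+9 = 87
Hub→#101→#104→#102→#103→#105: 16+19+9+27+26 = 97
Hub→#101→#104→#102→#105→#103: 16+19+9+12+26 = 82
… (106 more)
Hub→#104→#105→#102→#101→#103: 3+8+12+10+28 = 61  ← best
The minimum is 61.
One shortest path: Hub → #104 → #105 → #102 → #101 → #103.

61 miles — the minimum one-way total.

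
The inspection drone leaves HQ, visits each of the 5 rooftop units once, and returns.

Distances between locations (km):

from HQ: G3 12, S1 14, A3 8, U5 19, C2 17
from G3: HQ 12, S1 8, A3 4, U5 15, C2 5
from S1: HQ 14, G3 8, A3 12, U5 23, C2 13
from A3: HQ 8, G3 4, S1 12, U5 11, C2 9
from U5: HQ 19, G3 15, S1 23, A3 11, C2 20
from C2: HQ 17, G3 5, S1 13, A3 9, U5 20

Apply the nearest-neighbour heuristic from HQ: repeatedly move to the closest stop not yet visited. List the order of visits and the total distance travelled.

HQ → [A3:8 / G3:12 / S1:14 / C2:17 / U5:19] → A3 (8)
A3 → [G3:4 / C2:9 / U5:11 / S1:12] → G3 (4)
G3 → [C2:5 / S1:8 / U5:15] → C2 (5)
C2 → [S1:13 / U5:20] → S1 (13)
S1 → [U5:23] → U5 (23)
Return U5→HQ: 19.
Total = 8 + 4 + 5 + 13 + 23 + 19 = 72.

Nearest-neighbour total = 72 km; route HQ → A3 → G3 → C2 → S1 → U5 → HQ.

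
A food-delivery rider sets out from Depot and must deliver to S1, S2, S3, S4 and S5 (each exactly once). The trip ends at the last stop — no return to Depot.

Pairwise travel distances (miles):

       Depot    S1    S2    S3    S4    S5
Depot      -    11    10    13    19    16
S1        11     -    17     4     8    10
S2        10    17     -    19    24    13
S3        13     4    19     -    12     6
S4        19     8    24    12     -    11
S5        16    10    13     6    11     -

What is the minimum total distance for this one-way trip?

There are 5! = 120 possible orderings.
Depot → S1 → S2 → S3 → S4 → S5: 11+17+19+12+11 = 70
Depot → S1 → S2 → S3 → S5 → S4: 11+17+19+6+11 = 64
Depot → S1 → S2 → S4 → S3 → S5: 11+17+24+12+6 = 70
Depot → S1 → S2 → S4 → S5 → S3: 11+17+24+11+6 = 69
Depot → S1 → S2 → S5 → S3 → S4: 11+17+13+6+12 = 59
Depot → S1 → S2 → S5 → S4 → S3: 11+17+13+11+12 = 64
Depot → S1 → S3 → S2 → S4 → S5: 11+4+19+24+11 = 69
Depot → S1 → S3 → S2 → S5 → S4: 11+4+19+13+11 = 58
Depot → S1 → S3 → S4 → S2 → S5: 11+4+12+24+13 = 64
Depot → S1 → S3 → S4 → S5 → S2: 11+4+12+11+13 = 51
Depot → S1 → S3 → S5 → S2 → S4: 11+4+6+13+24 = 58
Depot → S1 → S3 → S5 → S4 → S2: 11+4+6+11+24 = 56
Depot → S1 → S4 → S2 → S3 → S5: 11+8+24+19+6 = 68
Depot → S1 → S4 → S2 → S5 → S3: 11+8+24+13+6 = 62
… (106 more)
Depot → S2 → S5 → S3 → S1 → S4: 10+13+6+4+8 = 41  ← best
The minimum is 41.
One shortest path: Depot → S2 → S5 → S3 → S1 → S4.

41 miles — the minimum one-way total.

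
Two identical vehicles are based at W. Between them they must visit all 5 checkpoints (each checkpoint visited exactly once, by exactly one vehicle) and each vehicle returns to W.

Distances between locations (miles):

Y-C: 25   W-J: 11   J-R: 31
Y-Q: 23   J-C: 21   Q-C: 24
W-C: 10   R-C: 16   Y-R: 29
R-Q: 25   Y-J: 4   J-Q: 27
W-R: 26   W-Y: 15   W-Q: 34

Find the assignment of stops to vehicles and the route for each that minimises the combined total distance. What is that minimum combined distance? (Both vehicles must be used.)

Minimum combined distance: 109 miles.

Try each way of splitting the stops between the two vehicles (each non-empty) and, for each split, find the best tour for each vehicle:
  {Y} + {J, R, Q, C}: 30 + 89 = 119
  {J} + {Y, R, Q, C}: 22 + 89 = 111
  {Y, J} + {R, Q, C}: 30 + 85 = 115
  {R} + {Y, J, Q, C}: 52 + 72 = 124
  {Y, R} + {J, Q, C}: 70 + 72 = 142
  {J, R} + {Y, Q, C}: 68 + 72 = 140
  … (15 splits in total)
  {Y, J, R, Q} + {C}: 89 + 20 = 109  ← best
Best: vehicle 1 W → J → Y → Q → R → W = 89; vehicle 2 W → C → W = 20; combined 109.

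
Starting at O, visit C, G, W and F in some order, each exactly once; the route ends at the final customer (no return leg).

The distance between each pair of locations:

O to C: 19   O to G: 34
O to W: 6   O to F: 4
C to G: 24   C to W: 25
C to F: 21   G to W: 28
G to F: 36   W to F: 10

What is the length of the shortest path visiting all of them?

There are 4! = 24 possible orderings.
O - C - G - W - F: 19+24+28+10 = 81
O - C - G - F - W: 19+24+36+10 = 89
O - C - W - G - F: 19+25+28+36 = 108
O - C - W - F - G: 19+25+10+36 = 90
O - C - F - G - W: 19+21+36+28 = 104
O - C - F - W - G: 19+21+10+28 = 78
O - G - C - W - F: 34+24+25+10 = 93
O - G - C - F - W: 34+24+21+10 = 89
O - G - W - C - F: 34+28+25+21 = 108
O - G - W - F - C: 34+28+10+21 = 93
O - G - F - C - W: 34+36+21+25 = 116
O - G - F - W - C: 34+36+10+25 = 105
O - W - C - G - F: 6+25+24+36 = 91
O - W - C - F - G: 6+25+21+36 = 88
… (10 more)
O - W - F - C - G: 6+10+21+24 = 61  ← best
The minimum is 61.
One shortest path: O → W → F → C → G.

61 — the minimum one-way total.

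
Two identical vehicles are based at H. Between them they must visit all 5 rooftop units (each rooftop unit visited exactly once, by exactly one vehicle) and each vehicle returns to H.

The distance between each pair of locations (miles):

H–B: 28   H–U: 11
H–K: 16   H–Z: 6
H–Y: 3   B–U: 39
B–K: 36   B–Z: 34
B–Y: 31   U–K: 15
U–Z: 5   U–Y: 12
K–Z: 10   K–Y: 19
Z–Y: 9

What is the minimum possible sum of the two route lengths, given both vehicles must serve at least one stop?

Try each way of splitting the stops between the two vehicles (each non-empty) and, for each split, find the best tour for each vehicle:
  {B} + {U, K, Z, Y}: 56 + 46 = 102
  {U} + {B, K, Z, Y}: 22 + 86 = 108
  {B, U} + {K, Z, Y}: 78 + 38 = 116
  {K} + {B, U, Z, Y}: 32 + 82 = 114
  {B, K} + {U, Z, Y}: 80 + 26 = 106
  {U, K} + {B, Z, Y}: 42 + 74 = 116
  … (15 splits in total)
  {B, U, K, Z} + {Y}: 90 + 6 = 96  ← best
Best: vehicle 1 H → B → K → U → Z → H = 90; vehicle 2 H → Y → H = 6; combined 96.

96 miles — the smallest possible combined total.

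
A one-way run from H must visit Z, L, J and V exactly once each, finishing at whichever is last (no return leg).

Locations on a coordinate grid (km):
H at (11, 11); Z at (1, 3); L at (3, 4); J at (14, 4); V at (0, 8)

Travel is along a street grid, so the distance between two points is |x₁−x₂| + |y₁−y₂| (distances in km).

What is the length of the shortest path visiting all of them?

There are 4! = 24 possible orderings.
H → Z → L → J → V: 18+3+11+18 = 50
H → Z → L → V → J: 18+3+7+18 = 46
H → Z → J → L → V: 18+14+11+7 = 50
H → Z → J → V → L: 18+14+18+7 = 57
H → Z → V → L → J: 18+6+7+11 = 42
H → Z → V → J → L: 18+6+18+11 = 53
H → L → Z → J → V: 15+3+14+18 = 50
H → L → Z → V → J: 15+3+6+18 = 42
H → L → J → Z → V: 15+11+14+6 = 46
H → L → J → V → Z: 15+11+18+6 = 50
H → L → V → Z → J: 15+7+6+14 = 42
H → L → V → J → Z: 15+7+18+14 = 54
H → J → Z → L → V: 10+14+3+7 = 34
H → J → Z → V → L: 10+14+6+7 = 37
… (10 more)
H → J → L → Z → V: 10+11+3+6 = 30  ← best
The minimum is 30.
One shortest path: H → J → L → Z → V.

30 km — the minimum one-way total.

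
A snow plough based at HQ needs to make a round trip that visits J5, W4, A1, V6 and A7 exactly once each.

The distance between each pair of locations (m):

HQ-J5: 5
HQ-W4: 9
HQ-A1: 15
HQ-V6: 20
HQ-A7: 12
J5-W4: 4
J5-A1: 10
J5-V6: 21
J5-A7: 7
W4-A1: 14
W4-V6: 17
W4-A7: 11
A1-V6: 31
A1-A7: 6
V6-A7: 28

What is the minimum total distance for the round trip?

With 5 stops there are 5!/2 = 60 distinct round trips (a route and its reverse cost the same).
HQ - J5 - W4 - A1 - V6 - A7 - HQ: 5+4+14+31+28+12 = 94
HQ - J5 - W4 - A1 - A7 - V6 - HQ: 5+4+14+6+28+20 = 77
HQ - J5 - W4 - V6 - A1 - A7 - HQ: 5+4+17+31+6+12 = 75
HQ - J5 - W4 - V6 - A7 - A1 - HQ: 5+4+17+28+6+15 = 75
HQ - J5 - W4 - A7 - A1 - V6 - HQ: 5+4+11+6+31+20 = 77
HQ - J5 - W4 - A7 - V6 - A1 - HQ: 5+4+11+28+31+15 = 94
HQ - J5 - A1 - W4 - V6 - A7 - HQ: 5+10+14+17+28+12 = 86
HQ - J5 - A1 - W4 - A7 - V6 - HQ: 5+10+14+11+28+20 = 88
HQ - J5 - A1 - V6 - W4 - A7 - HQ: 5+10+31+17+11+12 = 86
HQ - J5 - A1 - V6 - A7 - W4 - HQ: 5+10+31+28+11+9 = 94
HQ - J5 - A1 - A7 - W4 - V6 - HQ: 5+10+6+11+17+20 = 69
HQ - J5 - A1 - A7 - V6 - W4 - HQ: 5+10+6+28+17+9 = 75
HQ - J5 - V6 - W4 - A1 - A7 - HQ: 5+21+17+14+6+12 = 75
HQ - J5 - V6 - W4 - A7 - A1 - HQ: 5+21+17+11+6+15 = 75
… (46 more)
The minimum is 69.
One optimal route: HQ → J5 → A1 → A7 → W4 → V6 → HQ (or its reverse).

Shortest round trip = 69 m.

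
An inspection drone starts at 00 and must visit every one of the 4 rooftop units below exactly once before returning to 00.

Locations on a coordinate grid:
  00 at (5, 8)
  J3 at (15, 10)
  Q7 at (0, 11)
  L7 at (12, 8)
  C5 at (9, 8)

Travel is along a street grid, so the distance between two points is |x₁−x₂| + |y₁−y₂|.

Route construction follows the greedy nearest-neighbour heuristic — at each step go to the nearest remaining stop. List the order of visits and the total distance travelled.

Total distance 36 via the nearest-neighbour route 00 → C5 → L7 → J3 → Q7 → 00.

00 → [C5:4 / L7:7 / Q7:8 / J3:12] → C5 (4)
C5 → [L7:3 / J3:8 / Q7:12] → L7 (3)
L7 → [J3:5 / Q7:15] → J3 (5)
J3 → [Q7:16] → Q7 (16)
Return Q7→00: 8.
Total = 4 + 3 + 5 + 16 + 8 = 36.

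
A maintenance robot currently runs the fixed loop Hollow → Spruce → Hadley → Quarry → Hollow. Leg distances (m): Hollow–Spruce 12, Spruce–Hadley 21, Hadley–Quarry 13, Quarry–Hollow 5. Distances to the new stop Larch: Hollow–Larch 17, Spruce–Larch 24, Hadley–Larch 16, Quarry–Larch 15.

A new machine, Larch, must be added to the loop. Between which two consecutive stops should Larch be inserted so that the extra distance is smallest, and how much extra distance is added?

Insertion cost between consecutive stops i–j is d(i,Larch) + d(Larch,j) − d(i,j):
  between Hollow and Spruce: 17 + 24 − 12 = 29
  between Spruce and Hadley: 24 + 16 − 21 = 19
  between Hadley and Quarry: 16 + 15 − 13 = 18
  between Quarry and Hollow: 15 + 17 − 5 = 27
Cheapest insertion is between Hadley and Quarry, adding 18.
New total = 51 + 18 = 69.

Minimum extra distance: 18 m, inserting Larch between Hadley and Quarry.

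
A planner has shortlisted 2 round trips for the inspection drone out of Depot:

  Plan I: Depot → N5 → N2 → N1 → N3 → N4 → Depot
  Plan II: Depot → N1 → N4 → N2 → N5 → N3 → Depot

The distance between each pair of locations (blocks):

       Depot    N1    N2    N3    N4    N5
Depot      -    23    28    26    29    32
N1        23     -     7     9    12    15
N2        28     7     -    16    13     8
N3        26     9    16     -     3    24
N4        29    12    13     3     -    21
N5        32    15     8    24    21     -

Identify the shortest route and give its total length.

88 blocks — Plan I is the shortest.

Plan I: 32 + 8 + 7 + 9 + 3 + 29 = 88
Plan II: 23 + 12 + 13 + 8 + 24 + 26 = 106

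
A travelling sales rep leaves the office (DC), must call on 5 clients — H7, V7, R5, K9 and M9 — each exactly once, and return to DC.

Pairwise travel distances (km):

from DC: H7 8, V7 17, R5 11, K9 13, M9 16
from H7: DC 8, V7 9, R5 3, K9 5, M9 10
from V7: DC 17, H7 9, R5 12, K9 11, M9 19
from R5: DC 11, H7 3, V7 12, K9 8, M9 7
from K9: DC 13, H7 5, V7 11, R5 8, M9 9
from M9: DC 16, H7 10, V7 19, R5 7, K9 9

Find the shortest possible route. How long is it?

55 km — the shortest possible round trip.

With 5 stops there are 5!/2 = 60 distinct round trips (a route and its reverse cost the same).
DC→H7→V7→R5→K9→M9→DC: 8+9+12+8+9+16 = 62
DC→H7→V7→R5→M9→K9→DC: 8+9+12+7+9+13 = 58
DC→H7→V7→K9→R5→M9→DC: 8+9+11+8+7+16 = 59
DC→H7→V7→K9→M9→R5→DC: 8+9+11+9+7+11 = 55
DC→H7→V7→M9→R5→K9→DC: 8+9+19+7+8+13 = 64
DC→H7→V7→M9→K9→R5→DC: 8+9+19+9+8+11 = 64
DC→H7→R5→V7→K9→M9→DC: 8+3+12+11+9+16 = 59
DC→H7→R5→V7→M9→K9→DC: 8+3+12+19+9+13 = 64
DC→H7→R5→K9→V7→M9→DC: 8+3+8+11+19+16 = 65
DC→H7→R5→K9→M9→V7→DC: 8+3+8+9+19+17 = 64
DC→H7→R5→M9→V7→K9→DC: 8+3+7+19+11+13 = 61
DC→H7→R5→M9→K9→V7→DC: 8+3+7+9+11+17 = 55
DC→H7→K9→V7→R5→M9→DC: 8+5+11+12+7+16 = 59
DC→H7→K9→V7→M9→R5→DC: 8+5+11+19+7+11 = 61
… (46 more)
The minimum is 55.
One optimal route: DC → H7 → V7 → K9 → M9 → R5 → DC (or its reverse).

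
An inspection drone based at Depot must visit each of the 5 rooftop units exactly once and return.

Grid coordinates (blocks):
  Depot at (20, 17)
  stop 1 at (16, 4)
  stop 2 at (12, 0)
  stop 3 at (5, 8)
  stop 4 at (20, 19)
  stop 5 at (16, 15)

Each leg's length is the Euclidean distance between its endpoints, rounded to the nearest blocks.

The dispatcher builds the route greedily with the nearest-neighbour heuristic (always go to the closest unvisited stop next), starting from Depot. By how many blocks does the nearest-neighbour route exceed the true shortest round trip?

From Depot: stop 4=2, stop 5=4, stop 1=14, stop 3=17, stop 2=19 → choose stop 4 (2).
From stop 4: stop 5=6, stop 1=16, stop 3=19, stop 2=21 → choose stop 5 (6).
From stop 5: stop 1=11, stop 3=13, stop 2=16 → choose stop 1 (11).
From stop 1: stop 2=6, stop 3=12 → choose stop 2 (6).
From stop 2: stop 3=11 → choose stop 3 (11).
NN route Depot → stop 4 → stop 5 → stop 1 → stop 2 → stop 3 → Depot costs 53.
Optimal: Depot → stop 1 → stop 2 → stop 3 → stop 5 → stop 4 → Depot costs 52 (by enumerating all 60 distinct tours).
Excess = 53 − 52 = 1.

Excess over optimum: 1 blocks.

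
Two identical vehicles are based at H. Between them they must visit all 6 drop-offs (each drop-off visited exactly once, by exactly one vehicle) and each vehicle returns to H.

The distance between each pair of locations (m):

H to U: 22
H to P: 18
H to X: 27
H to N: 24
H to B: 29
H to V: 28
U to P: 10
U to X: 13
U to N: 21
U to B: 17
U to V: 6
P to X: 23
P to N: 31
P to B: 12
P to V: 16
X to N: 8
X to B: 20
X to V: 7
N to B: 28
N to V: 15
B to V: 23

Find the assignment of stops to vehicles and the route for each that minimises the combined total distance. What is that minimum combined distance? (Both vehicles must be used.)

126 m — the smallest possible combined total.

There are 2^5 − 1 = 31 ways to divide the 6 stops into two non-empty groups. For each, the best each vehicle can do is its own shortest tour through its group:
  {U} + {P, X, N, B, V}: 44 + 92 = 136
  {P} + {U, X, N, B, V}: 36 + 91 = 127
  {U, P} + {X, N, B, V}: 50 + 91 = 141
  {X} + {U, P, N, B, V}: 54 + 92 = 146
  {U, X} + {P, N, B, V}: 62 + 92 = 154
  {P, X} + {U, N, B, V}: 68 + 91 = 159
  … (31 splits in total)
  {P, B} + {U, X, N, V}: 59 + 67 = 126  ← best
Best: vehicle 1 H → P → B → H = 59; vehicle 2 H → U → V → X → N → H = 67; combined 126.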